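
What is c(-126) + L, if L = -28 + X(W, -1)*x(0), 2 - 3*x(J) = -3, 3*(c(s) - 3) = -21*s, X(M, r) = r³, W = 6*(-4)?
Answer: 2566/3 ≈ 855.33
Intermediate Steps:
W = -24
c(s) = 3 - 7*s (c(s) = 3 + (-21*s)/3 = 3 - 7*s)
x(J) = 5/3 (x(J) = ⅔ - ⅓*(-3) = ⅔ + 1 = 5/3)
L = -89/3 (L = -28 + (-1)³*(5/3) = -28 - 1*5/3 = -28 - 5/3 = -89/3 ≈ -29.667)
c(-126) + L = (3 - 7*(-126)) - 89/3 = (3 + 882) - 89/3 = 885 - 89/3 = 2566/3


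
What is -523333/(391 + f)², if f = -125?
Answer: -523333/70756 ≈ -7.3963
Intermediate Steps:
-523333/(391 + f)² = -523333/(391 - 125)² = -523333/(266²) = -523333/70756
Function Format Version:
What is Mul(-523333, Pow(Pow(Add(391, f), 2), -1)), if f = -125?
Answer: Rational(-523333, 70756) ≈ -7.3963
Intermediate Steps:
Mul(-523333, Pow(Pow(Add(391, f), 2), -1)) = Mul(-523333, Pow(Pow(Add(391, -125), 2), -1)) = Mul(-523333, Pow(Pow(266, 2), -1)) = Mul(-523333, Pow(70756, -1)) = Mul(-523333, Rational(1, 70756)) = Rational(-523333, 70756)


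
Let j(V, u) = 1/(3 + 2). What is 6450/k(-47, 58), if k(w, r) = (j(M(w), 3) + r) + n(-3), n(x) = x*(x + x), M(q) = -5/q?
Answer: 10750/127 ≈ 84.646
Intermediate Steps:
j(V, u) = ⅕ (j(V, u) = 1/5 = ⅕)
n(x) = 2*x² (n(x) = x*(2*x) = 2*x²)
k(w, r) = 91/5 + r (k(w, r) = (⅕ + r) + 2*(-3)² = (⅕ + r) + 2*9 = (⅕ + r) + 18 = 91/5 + r)
6450/k(-47, 58) = 6450/(91/5 + 58) = 6450/(381/5) = 6450*(5/381) = 10750/127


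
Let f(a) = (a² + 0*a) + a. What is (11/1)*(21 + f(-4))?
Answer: 363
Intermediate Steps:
f(a) = a + a² (f(a) = (a² + 0) + a = a² + a = a + a²)
(11/1)*(21 + f(-4)) = (11/1)*(21 - 4*(1 - 4)) = (11*1)*(21 - 4*(-3)) = 11*(21 + 12) = 11*33 = 363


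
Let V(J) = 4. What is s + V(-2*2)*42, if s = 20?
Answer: 188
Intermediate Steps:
s + V(-2*2)*42 = 20 + 4*42 = 20 + 168 = 188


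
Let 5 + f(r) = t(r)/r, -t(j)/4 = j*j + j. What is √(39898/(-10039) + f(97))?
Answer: I*√40410799859/10039 ≈ 20.024*I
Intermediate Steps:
t(j) = -4*j - 4*j² (t(j) = -4*(j*j + j) = -4*(j² + j) = -4*(j + j²) = -4*j - 4*j²)
f(r) = -9 - 4*r (f(r) = -5 + (-4*r*(1 + r))/r = -5 + (-4 - 4*r) = -9 - 4*r)
√(39898/(-10039) + f(97)) = √(39898/(-10039) + (-9 - 4*97)) = √(39898*(-1/10039) + (-9 - 388)) = √(-39898/10039 - 397) = √(-4025381/10039) = I*√40410799859/10039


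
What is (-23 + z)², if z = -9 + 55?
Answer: 529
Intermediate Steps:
z = 46
(-23 + z)² = (-23 + 46)² = 23² = 529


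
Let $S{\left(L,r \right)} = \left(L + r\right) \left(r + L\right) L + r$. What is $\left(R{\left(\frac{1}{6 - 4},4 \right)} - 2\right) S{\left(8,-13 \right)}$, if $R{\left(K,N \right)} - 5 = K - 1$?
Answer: $\frac{935}{2} \approx 467.5$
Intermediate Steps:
$R{\left(K,N \right)} = 4 + K$ ($R{\left(K,N \right)} = 5 + \left(K - 1\right) = 5 + \left(-1 + K\right) = 4 + K$)
$S{\left(L,r \right)} = r + L \left(L + r\right)^{2}$ ($S{\left(L,r \right)} = \left(L + r\right) \left(L + r\right) L + r = \left(L + r\right)^{2} L + r = L \left(L + r\right)^{2} + r = r + L \left(L + r\right)^{2}$)
$\left(R{\left(\frac{1}{6 - 4},4 \right)} - 2\right) S{\left(8,-13 \right)} = \left(\left(4 + \frac{1}{6 - 4}\right) - 2\right) \left(-13 + 8 \left(8 - 13\right)^{2}\right) = \left(\left(4 + \frac{1}{2}\right) - 2\right) \left(-13 + 8 \left(-5\right)^{2}\right) = \left(\left(4 + \frac{1}{2}\right) - 2\right) \left(-13 + 8 \cdot 25\right) = \left(\frac{9}{2} - 2\right) \left(-13 + 200\right) = \frac{5}{2} \cdot 187 = \frac{935}{2}$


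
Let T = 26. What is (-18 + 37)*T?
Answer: 494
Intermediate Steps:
(-18 + 37)*T = (-18 + 37)*26 = 19*26 = 494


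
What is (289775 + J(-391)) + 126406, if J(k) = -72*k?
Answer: 444333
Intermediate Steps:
(289775 + J(-391)) + 126406 = (289775 - 72*(-391)) + 126406 = (289775 + 28152) + 126406 = 317927 + 126406 = 444333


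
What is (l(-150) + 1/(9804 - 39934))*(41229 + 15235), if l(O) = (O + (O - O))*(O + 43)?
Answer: 13652614039768/15065 ≈ 9.0625e+8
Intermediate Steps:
l(O) = O*(43 + O) (l(O) = (O + 0)*(43 + O) = O*(43 + O))
(l(-150) + 1/(9804 - 39934))*(41229 + 15235) = (-150*(43 - 150) + 1/(9804 - 39934))*(41229 + 15235) = (-150*(-107) + 1/(-30130))*56464 = (16050 - 1/30130)*56464 = (483586499/30130)*56464 = 13652614039768/15065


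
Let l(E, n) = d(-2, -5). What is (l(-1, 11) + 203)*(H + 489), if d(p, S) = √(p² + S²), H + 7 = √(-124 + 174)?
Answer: (203 + √29)*(482 + 5*√2) ≈ 1.0192e+5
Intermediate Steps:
H = -7 + 5*√2 (H = -7 + √(-124 + 174) = -7 + √50 = -7 + 5*√2 ≈ 0.071068)
d(p, S) = √(S² + p²)
l(E, n) = √29 (l(E, n) = √((-5)² + (-2)²) = √(25 + 4) = √29)
(l(-1, 11) + 203)*(H + 489) = (√29 + 203)*((-7 + 5*√2) + 489) = (203 + √29)*(482 + 5*√2)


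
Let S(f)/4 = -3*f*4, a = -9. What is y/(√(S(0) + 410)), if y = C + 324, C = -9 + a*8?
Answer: 243*√410/410 ≈ 12.001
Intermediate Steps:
S(f) = -48*f (S(f) = 4*(-3*f*4) = 4*(-12*f) = -48*f)
C = -81 (C = -9 - 9*8 = -9 - 72 = -81)
y = 243 (y = -81 + 324 = 243)
y/(√(S(0) + 410)) = 243/(√(-48*0 + 410)) = 243/(√(0 + 410)) = 243/(√410) = 243*(√410/410) = 243*√410/410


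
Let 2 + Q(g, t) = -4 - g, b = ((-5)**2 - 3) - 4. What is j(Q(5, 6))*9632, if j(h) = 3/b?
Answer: 4816/3 ≈ 1605.3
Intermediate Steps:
b = 18 (b = (25 - 3) - 4 = 22 - 4 = 18)
Q(g, t) = -6 - g (Q(g, t) = -2 + (-4 - g) = -6 - g)
j(h) = 1/6 (j(h) = 3/18 = 3*(1/18) = 1/6)
j(Q(5, 6))*9632 = (1/6)*9632 = 4816/3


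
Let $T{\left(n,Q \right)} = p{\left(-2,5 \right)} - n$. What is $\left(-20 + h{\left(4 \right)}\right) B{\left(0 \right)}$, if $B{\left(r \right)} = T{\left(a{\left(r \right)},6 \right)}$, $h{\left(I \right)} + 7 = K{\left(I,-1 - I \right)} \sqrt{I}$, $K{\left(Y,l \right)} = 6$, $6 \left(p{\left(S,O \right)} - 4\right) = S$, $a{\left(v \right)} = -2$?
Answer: $-85$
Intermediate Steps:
$p{\left(S,O \right)} = 4 + \frac{S}{6}$
$T{\left(n,Q \right)} = \frac{11}{3} - n$ ($T{\left(n,Q \right)} = \left(4 + \frac{1}{6} \left(-2\right)\right) - n = \left(4 - \frac{1}{3}\right) - n = \frac{11}{3} - n$)
$h{\left(I \right)} = -7 + 6 \sqrt{I}$
$B{\left(r \right)} = \frac{17}{3}$ ($B{\left(r \right)} = \frac{11}{3} - -2 = \frac{11}{3} + 2 = \frac{17}{3}$)
$\left(-20 + h{\left(4 \right)}\right) B{\left(0 \right)} = \left(-20 - \left(7 - 6 \sqrt{4}\right)\right) \frac{17}{3} = \left(-20 + \left(-7 + 6 \cdot 2\right)\right) \frac{17}{3} = \left(-20 + \left(-7 + 12\right)\right) \frac{17}{3} = \left(-20 + 5\right) \frac{17}{3} = \left(-15\right) \frac{17}{3} = -85$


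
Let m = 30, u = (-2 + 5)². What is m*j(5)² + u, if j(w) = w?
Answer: 759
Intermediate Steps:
u = 9 (u = 3² = 9)
m*j(5)² + u = 30*5² + 9 = 30*25 + 9 = 750 + 9 = 759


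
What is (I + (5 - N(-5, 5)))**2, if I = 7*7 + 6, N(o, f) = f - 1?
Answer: 3136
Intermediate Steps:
N(o, f) = -1 + f
I = 55 (I = 49 + 6 = 55)
(I + (5 - N(-5, 5)))**2 = (55 + (5 - (-1 + 5)))**2 = (55 + (5 - 1*4))**2 = (55 + (5 - 4))**2 = (55 + 1)**2 = 56**2 = 3136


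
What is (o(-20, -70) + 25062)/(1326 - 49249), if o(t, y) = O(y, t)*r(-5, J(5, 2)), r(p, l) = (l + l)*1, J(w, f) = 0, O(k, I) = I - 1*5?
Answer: -25062/47923 ≈ -0.52296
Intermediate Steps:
O(k, I) = -5 + I (O(k, I) = I - 5 = -5 + I)
r(p, l) = 2*l (r(p, l) = (2*l)*1 = 2*l)
o(t, y) = 0 (o(t, y) = (-5 + t)*(2*0) = (-5 + t)*0 = 0)
(o(-20, -70) + 25062)/(1326 - 49249) = (0 + 25062)/(1326 - 49249) = 25062/(-47923) = 25062*(-1/47923) = -25062/47923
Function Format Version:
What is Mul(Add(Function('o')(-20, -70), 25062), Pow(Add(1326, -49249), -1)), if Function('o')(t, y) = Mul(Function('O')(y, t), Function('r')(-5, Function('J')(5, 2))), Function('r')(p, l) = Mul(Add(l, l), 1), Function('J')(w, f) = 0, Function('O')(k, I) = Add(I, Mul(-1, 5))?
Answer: Rational(-25062, 47923) ≈ -0.52296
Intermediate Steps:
Function('O')(k, I) = Add(-5, I) (Function('O')(k, I) = Add(I, -5) = Add(-5, I))
Function('r')(p, l) = Mul(2, l) (Function('r')(p, l) = Mul(Mul(2, l), 1) = Mul(2, l))
Function('o')(t, y) = 0 (Function('o')(t, y) = Mul(Add(-5, t), Mul(2, 0)) = Mul(Add(-5, t), 0) = 0)
Mul(Add(Function('o')(-20, -70), 25062), Pow(Add(1326, -49249), -1)) = Mul(Add(0, 25062), Pow(Add(1326, -49249), -1)) = Mul(25062, Pow(-47923, -1)) = Mul(25062, Rational(-1, 47923)) = Rational(-25062, 47923)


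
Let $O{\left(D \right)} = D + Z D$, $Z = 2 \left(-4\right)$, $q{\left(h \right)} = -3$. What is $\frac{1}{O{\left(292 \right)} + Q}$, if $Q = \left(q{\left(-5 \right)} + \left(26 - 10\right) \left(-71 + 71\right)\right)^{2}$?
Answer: $- \frac{1}{2035} \approx -0.0004914$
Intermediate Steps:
$Z = -8$
$O{\left(D \right)} = - 7 D$ ($O{\left(D \right)} = D - 8 D = - 7 D$)
$Q = 9$ ($Q = \left(-3 + \left(26 - 10\right) \left(-71 + 71\right)\right)^{2} = \left(-3 + 16 \cdot 0\right)^{2} = \left(-3 + 0\right)^{2} = \left(-3\right)^{2} = 9$)
$\frac{1}{O{\left(292 \right)} + Q} = \frac{1}{\left(-7\right) 292 + 9} = \frac{1}{-2044 + 9} = \frac{1}{-2035} = - \frac{1}{2035}$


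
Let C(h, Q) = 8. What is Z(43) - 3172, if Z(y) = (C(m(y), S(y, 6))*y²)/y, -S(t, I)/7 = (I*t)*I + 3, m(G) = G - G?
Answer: -2828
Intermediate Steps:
m(G) = 0
S(t, I) = -21 - 7*t*I² (S(t, I) = -7*((I*t)*I + 3) = -7*(t*I² + 3) = -7*(3 + t*I²) = -21 - 7*t*I²)
Z(y) = 8*y (Z(y) = (8*y²)/y = 8*y)
Z(43) - 3172 = 8*43 - 3172 = 344 - 3172 = -2828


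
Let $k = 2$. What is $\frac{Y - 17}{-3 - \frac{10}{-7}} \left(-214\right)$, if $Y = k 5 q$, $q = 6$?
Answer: $\frac{64414}{11} \approx 5855.8$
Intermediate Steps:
$Y = 60$ ($Y = 2 \cdot 5 \cdot 6 = 10 \cdot 6 = 60$)
$\frac{Y - 17}{-3 - \frac{10}{-7}} \left(-214\right) = \frac{60 - 17}{-3 - \frac{10}{-7}} \left(-214\right) = \frac{43}{-3 - - \frac{10}{7}} \left(-214\right) = \frac{43}{-3 + \frac{10}{7}} \left(-214\right) = \frac{43}{- \frac{11}{7}} \left(-214\right) = 43 \left(- \frac{7}{11}\right) \left(-214\right) = \left(- \frac{301}{11}\right) \left(-214\right) = \frac{64414}{11}$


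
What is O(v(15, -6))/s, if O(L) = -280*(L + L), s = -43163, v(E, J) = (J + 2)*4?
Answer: -8960/43163 ≈ -0.20759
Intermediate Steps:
v(E, J) = 8 + 4*J (v(E, J) = (2 + J)*4 = 8 + 4*J)
O(L) = -560*L
O(v(15, -6))/s = -560*(8 + 4*(-6))/(-43163) = -560*(8 - 24)*(-1/43163) = -560*(-16)*(-1/43163) = 8960*(-1/43163) = -8960/43163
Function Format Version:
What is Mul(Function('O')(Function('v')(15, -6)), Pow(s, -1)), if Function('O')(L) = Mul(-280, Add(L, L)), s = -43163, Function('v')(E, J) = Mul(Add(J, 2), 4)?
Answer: Rational(-8960, 43163) ≈ -0.20759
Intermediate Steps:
Function('v')(E, J) = Add(8, Mul(4, J)) (Function('v')(E, J) = Mul(Add(2, J), 4) = Add(8, Mul(4, J)))
Function('O')(L) = Mul(-560, L) (Function('O')(L) = Mul(-280, Mul(2, L)) = Mul(-560, L))
Mul(Function('O')(Function('v')(15, -6)), Pow(s, -1)) = Mul(Mul(-560, Add(8, Mul(4, -6))), Pow(-43163, -1)) = Mul(Mul(-560, Add(8, -24)), Rational(-1, 43163)) = Mul(Mul(-560, -16), Rational(-1, 43163)) = Mul(8960, Rational(-1, 43163)) = Rational(-8960, 43163)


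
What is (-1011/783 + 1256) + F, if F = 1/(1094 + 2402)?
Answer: 1144866845/912456 ≈ 1254.7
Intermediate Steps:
F = 1/3496 ≈ 0.00028604
(-1011/783 + 1256) + F = (-1011/783 + 1256) + 1/3496 = (-1011*1/783 + 1256) + 1/3496 = (-337/261 + 1256) + 1/3496 = 327479/261 + 1/3496 = 1144866845/912456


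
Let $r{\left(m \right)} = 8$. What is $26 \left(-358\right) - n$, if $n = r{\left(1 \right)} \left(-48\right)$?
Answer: $-8924$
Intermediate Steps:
$n = -384$ ($n = 8 \left(-48\right) = -384$)
$26 \left(-358\right) - n = 26 \left(-358\right) - -384 = -9308 + 384 = -8924$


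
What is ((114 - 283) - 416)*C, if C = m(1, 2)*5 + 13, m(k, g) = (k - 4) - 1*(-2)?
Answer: -4680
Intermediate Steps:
m(k, g) = -2 + k (m(k, g) = (-4 + k) + 2 = -2 + k)
C = 8 (C = (-2 + 1)*5 + 13 = -1*5 + 13 = -5 + 13 = 8)
((114 - 283) - 416)*C = ((114 - 283) - 416)*8 = (-169 - 416)*8 = -585*8 = -4680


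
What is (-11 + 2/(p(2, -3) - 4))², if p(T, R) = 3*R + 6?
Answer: 6241/49 ≈ 127.37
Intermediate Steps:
p(T, R) = 6 + 3*R
(-11 + 2/(p(2, -3) - 4))² = (-11 + 2/((6 + 3*(-3)) - 4))² = (-11 + 2/((6 - 9) - 4))² = (-11 + 2/(-3 - 4))² = (-11 + 2/(-7))² = (-11 - ⅐*2)² = (-11 - 2/7)² = (-79/7)² = 6241/49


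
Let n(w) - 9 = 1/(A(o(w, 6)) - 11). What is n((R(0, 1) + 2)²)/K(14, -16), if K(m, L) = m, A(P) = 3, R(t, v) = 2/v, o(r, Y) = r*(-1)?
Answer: 71/112 ≈ 0.63393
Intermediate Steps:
o(r, Y) = -r
n(w) = 71/8 (n(w) = 9 + 1/(3 - 11) = 9 + 1/(-8) = 9 - ⅛ = 71/8)
n((R(0, 1) + 2)²)/K(14, -16) = (71/8)/14 = (71/8)*(1/14) = 71/112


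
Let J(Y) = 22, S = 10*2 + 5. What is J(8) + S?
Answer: 47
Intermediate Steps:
S = 25 (S = 20 + 5 = 25)
J(8) + S = 22 + 25 = 47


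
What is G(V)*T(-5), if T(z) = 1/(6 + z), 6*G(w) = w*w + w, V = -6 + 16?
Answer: 55/3 ≈ 18.333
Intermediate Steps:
V = 10
G(w) = w/6 + w**2/6 (G(w) = (w*w + w)/6 = (w**2 + w)/6 = (w + w**2)/6 = w/6 + w**2/6)
G(V)*T(-5) = ((1/6)*10*(1 + 10))/(6 - 5) = ((1/6)*10*11)/1 = (55/3)*1 = 55/3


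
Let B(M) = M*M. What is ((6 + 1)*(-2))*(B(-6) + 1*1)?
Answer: -518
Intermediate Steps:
B(M) = M**2
((6 + 1)*(-2))*(B(-6) + 1*1) = ((6 + 1)*(-2))*((-6)**2 + 1*1) = (7*(-2))*(36 + 1) = -14*37 = -518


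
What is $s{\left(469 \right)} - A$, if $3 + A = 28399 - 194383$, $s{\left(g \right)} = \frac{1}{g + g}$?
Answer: $\frac{155695807}{938} \approx 1.6599 \cdot 10^{5}$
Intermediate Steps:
$s{\left(g \right)} = \frac{1}{2 g}$
$A = -165987$ ($A = -3 + \left(28399 - 194383\right) = -3 - 165984 = -165987$)
$s{\left(469 \right)} - A = \frac{1}{2 \cdot 469} - -165987 = \frac{1}{2} \cdot \frac{1}{469} + 165987 = \frac{1}{938} + 165987 = \frac{155695807}{938}$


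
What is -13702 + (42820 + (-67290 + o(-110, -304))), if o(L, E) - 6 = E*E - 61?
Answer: 54189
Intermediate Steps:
o(L, E) = -55 + E² (o(L, E) = 6 + (E*E - 61) = 6 + (E² - 61) = 6 + (-61 + E²) = -55 + E²)
-13702 + (42820 + (-67290 + o(-110, -304))) = -13702 + (42820 + (-67290 + (-55 + (-304)²))) = -13702 + (42820 + (-67290 + (-55 + 92416))) = -13702 + (42820 + (-67290 + 92361)) = -13702 + (42820 + 25071) = -13702 + 67891 = 54189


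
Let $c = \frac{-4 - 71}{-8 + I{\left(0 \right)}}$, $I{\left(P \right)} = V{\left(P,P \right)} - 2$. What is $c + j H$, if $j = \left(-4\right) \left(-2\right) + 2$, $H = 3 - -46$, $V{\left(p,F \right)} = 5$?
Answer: $505$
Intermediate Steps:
$H = 49$ ($H = 3 + 46 = 49$)
$I{\left(P \right)} = 3$ ($I{\left(P \right)} = 5 - 2 = 3$)
$j = 10$ ($j = 8 + 2 = 10$)
$c = 15$ ($c = \frac{-4 - 71}{-8 + 3} = - \frac{75}{-5} = \left(-75\right) \left(- \frac{1}{5}\right) = 15$)
$c + j H = 15 + 10 \cdot 49 = 15 + 490 = 505$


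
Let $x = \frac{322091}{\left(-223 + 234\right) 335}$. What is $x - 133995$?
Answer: $- \frac{44859044}{335} \approx -1.3391 \cdot 10^{5}$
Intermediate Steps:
$x = \frac{29281}{335}$ ($x = \frac{322091}{11 \cdot 335} = \frac{322091}{3685} = 322091 \cdot \frac{1}{3685} = \frac{29281}{335} \approx 87.406$)
$x - 133995 = \frac{29281}{335} - 133995 = - \frac{44859044}{335}$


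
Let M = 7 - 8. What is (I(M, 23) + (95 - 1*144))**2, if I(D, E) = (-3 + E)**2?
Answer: 123201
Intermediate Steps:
M = -1
(I(M, 23) + (95 - 1*144))**2 = ((-3 + 23)**2 + (95 - 1*144))**2 = (20**2 + (95 - 144))**2 = (400 - 49)**2 = 351**2 = 123201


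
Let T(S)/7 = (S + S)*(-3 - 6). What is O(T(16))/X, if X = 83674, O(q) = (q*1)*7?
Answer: -7056/41837 ≈ -0.16865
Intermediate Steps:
T(S) = -126*S (T(S) = 7*((S + S)*(-3 - 6)) = 7*((2*S)*(-9)) = 7*(-18*S) = -126*S)
O(q) = 7*q (O(q) = q*7 = 7*q)
O(T(16))/X = (7*(-126*16))/83674 = (7*(-2016))*(1/83674) = -14112*1/83674 = -7056/41837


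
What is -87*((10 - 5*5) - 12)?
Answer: 2349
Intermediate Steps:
-87*((10 - 5*5) - 12) = -87*((10 - 25) - 12) = -87*(-15 - 12) = -87*(-27) = 2349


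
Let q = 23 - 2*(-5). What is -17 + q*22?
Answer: 709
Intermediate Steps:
q = 33 (q = 23 + 10 = 33)
-17 + q*22 = -17 + 33*22 = -17 + 726 = 709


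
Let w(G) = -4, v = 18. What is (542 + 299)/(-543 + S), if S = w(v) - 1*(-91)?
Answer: -841/456 ≈ -1.8443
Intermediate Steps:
S = 87 (S = -4 - 1*(-91) = -4 + 91 = 87)
(542 + 299)/(-543 + S) = (542 + 299)/(-543 + 87) = 841/(-456) = 841*(-1/456) = -841/456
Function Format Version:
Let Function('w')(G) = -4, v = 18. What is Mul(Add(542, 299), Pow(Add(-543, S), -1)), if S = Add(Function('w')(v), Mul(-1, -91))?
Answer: Rational(-841, 456) ≈ -1.8443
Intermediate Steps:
S = 87 (S = Add(-4, Mul(-1, -91)) = Add(-4, 91) = 87)
Mul(Add(542, 299), Pow(Add(-543, S), -1)) = Mul(Add(542, 299), Pow(Add(-543, 87), -1)) = Mul(841, Pow(-456, -1)) = Mul(841, Rational(-1, 456)) = Rational(-841, 456)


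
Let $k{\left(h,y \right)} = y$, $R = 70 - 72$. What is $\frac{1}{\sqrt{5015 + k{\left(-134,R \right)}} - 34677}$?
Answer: $- \frac{3853}{133609924} - \frac{\sqrt{557}}{400829772} \approx -2.8897 \cdot 10^{-5}$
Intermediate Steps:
$R = -2$
$\frac{1}{\sqrt{5015 + k{\left(-134,R \right)}} - 34677} = \frac{1}{\sqrt{5015 - 2} - 34677} = \frac{1}{\sqrt{5013} - 34677} = \frac{1}{3 \sqrt{557} - 34677} = \frac{1}{-34677 + 3 \sqrt{557}}$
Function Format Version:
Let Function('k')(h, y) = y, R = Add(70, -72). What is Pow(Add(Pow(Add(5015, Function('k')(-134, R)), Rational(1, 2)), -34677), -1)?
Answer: Add(Rational(-3853, 133609924), Mul(Rational(-1, 400829772), Pow(557, Rational(1, 2)))) ≈ -2.8897e-5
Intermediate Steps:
R = -2
Pow(Add(Pow(Add(5015, Function('k')(-134, R)), Rational(1, 2)), -34677), -1) = Pow(Add(Pow(Add(5015, -2), Rational(1, 2)), -34677), -1) = Pow(Add(Pow(5013, Rational(1, 2)), -34677), -1) = Pow(Add(Mul(3, Pow(557, Rational(1, 2))), -34677), -1) = Pow(Add(-34677, Mul(3, Pow(557, Rational(1, 2)))), -1)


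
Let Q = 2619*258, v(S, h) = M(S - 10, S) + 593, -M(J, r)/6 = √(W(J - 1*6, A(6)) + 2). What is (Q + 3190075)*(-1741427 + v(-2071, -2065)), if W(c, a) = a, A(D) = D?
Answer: -6729676038018 - 46389324*√2 ≈ -6.7297e+12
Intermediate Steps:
M(J, r) = -12*√2 (M(J, r) = -6*√(6 + 2) = -12*√2)
v(S, h) = 593 - 12*√2 (v(S, h) = -12*√2 + 593 = 593 - 12*√2)
Q = 675702
(Q + 3190075)*(-1741427 + v(-2071, -2065)) = (675702 + 3190075)*(-1741427 + (593 - 12*√2)) = 3865777*(-1740834 - 12*√2) = -6729676038018 - 46389324*√2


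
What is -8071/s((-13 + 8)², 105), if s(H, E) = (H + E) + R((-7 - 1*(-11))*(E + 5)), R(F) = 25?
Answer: -8071/155 ≈ -52.071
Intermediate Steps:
s(H, E) = 25 + E + H (s(H, E) = (H + E) + 25 = (E + H) + 25 = 25 + E + H)
-8071/s((-13 + 8)², 105) = -8071/(25 + 105 + (-13 + 8)²) = -8071/(25 + 105 + (-5)²) = -8071/(25 + 105 + 25) = -8071/155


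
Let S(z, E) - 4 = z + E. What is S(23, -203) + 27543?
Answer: 27367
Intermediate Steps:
S(z, E) = 4 + E + z (S(z, E) = 4 + (z + E) = 4 + (E + z) = 4 + E + z)
S(23, -203) + 27543 = (4 - 203 + 23) + 27543 = -176 + 27543 = 27367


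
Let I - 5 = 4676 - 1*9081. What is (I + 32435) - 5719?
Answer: 22316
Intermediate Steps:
I = -4400 (I = 5 + (4676 - 1*9081) = 5 + (4676 - 9081) = 5 - 4405 = -4400)
(I + 32435) - 5719 = (-4400 + 32435) - 5719 = 28035 - 5719 = 22316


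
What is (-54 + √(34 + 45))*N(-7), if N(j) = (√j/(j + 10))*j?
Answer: 7*I*√7*(54 - √79)/3 ≈ 278.49*I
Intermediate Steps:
N(j) = j^(3/2)/(10 + j) (N(j) = (√j/(10 + j))*j = j^(3/2)/(10 + j))
(-54 + √(34 + 45))*N(-7) = (-54 + √(34 + 45))*((-7)^(3/2)/(10 - 7)) = (-54 + √79)*(-7*I*√7/3) = -7*I*√7*(-54 + √79)/3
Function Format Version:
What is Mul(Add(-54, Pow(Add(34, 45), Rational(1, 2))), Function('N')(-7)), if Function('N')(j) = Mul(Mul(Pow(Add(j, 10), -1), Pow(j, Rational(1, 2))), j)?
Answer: Mul(Rational(7, 3), I, Pow(7, Rational(1, 2)), Add(54, Mul(-1, Pow(79, Rational(1, 2))))) ≈ Mul(278.49, I)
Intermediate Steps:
Function('N')(j) = Mul(Pow(j, Rational(3, 2)), Pow(Add(10, j), -1)) (Function('N')(j) = Mul(Mul(Pow(Add(10, j), -1), Pow(j, Rational(1, 2))), j) = Mul(Mul(Pow(j, Rational(1, 2)), Pow(Add(10, j), -1)), j) = Mul(Pow(j, Rational(3, 2)), Pow(Add(10, j), -1)))
Mul(Add(-54, Pow(Add(34, 45), Rational(1, 2))), Function('N')(-7)) = Mul(Add(-54, Pow(Add(34, 45), Rational(1, 2))), Mul(Pow(-7, Rational(3, 2)), Pow(Add(10, -7), -1))) = Mul(Add(-54, Pow(79, Rational(1, 2))), Mul(Mul(-7, I, Pow(7, Rational(1, 2))), Pow(3, -1))) = Mul(Add(-54, Pow(79, Rational(1, 2))), Mul(Mul(-7, I, Pow(7, Rational(1, 2))), Rational(1, 3))) = Mul(Add(-54, Pow(79, Rational(1, 2))), Mul(Rational(-7, 3), I, Pow(7, Rational(1, 2)))) = Mul(Rational(-7, 3), I, Pow(7, Rational(1, 2)), Add(-54, Pow(79, Rational(1, 2))))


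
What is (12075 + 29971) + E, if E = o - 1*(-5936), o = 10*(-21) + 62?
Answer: 47834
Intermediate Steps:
o = -148 (o = -210 + 62 = -148)
E = 5788 (E = -148 - 1*(-5936) = -148 + 5936 = 5788)
(12075 + 29971) + E = (12075 + 29971) + 5788 = 42046 + 5788 = 47834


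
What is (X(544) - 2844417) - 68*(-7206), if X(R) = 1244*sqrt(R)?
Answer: -2354409 + 4976*sqrt(34) ≈ -2.3254e+6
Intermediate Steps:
(X(544) - 2844417) - 68*(-7206) = (1244*sqrt(544) - 2844417) - 68*(-7206) = (1244*(4*sqrt(34)) - 2844417) + 490008 = (4976*sqrt(34) - 2844417) + 490008 = (-2844417 + 4976*sqrt(34)) + 490008 = -2354409 + 4976*sqrt(34)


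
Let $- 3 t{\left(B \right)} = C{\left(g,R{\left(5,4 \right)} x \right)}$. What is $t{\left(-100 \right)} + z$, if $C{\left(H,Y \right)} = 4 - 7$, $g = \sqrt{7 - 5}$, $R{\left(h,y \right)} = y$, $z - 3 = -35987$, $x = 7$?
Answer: $-35983$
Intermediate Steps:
$z = -35984$ ($z = 3 - 35987 = -35984$)
$g = \sqrt{2} \approx 1.4142$
$C{\left(H,Y \right)} = -3$ ($C{\left(H,Y \right)} = 4 - 7 = -3$)
$t{\left(B \right)} = 1$ ($t{\left(B \right)} = \left(- \frac{1}{3}\right) \left(-3\right) = 1$)
$t{\left(-100 \right)} + z = 1 - 35984 = -35983$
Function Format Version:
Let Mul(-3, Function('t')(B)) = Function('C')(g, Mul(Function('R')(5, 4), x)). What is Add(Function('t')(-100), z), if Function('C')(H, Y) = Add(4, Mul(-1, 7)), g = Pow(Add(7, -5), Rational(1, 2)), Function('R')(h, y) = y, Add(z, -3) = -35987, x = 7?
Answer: -35983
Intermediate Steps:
z = -35984 (z = Add(3, -35987) = -35984)
g = Pow(2, Rational(1, 2)) ≈ 1.4142
Function('C')(H, Y) = -3 (Function('C')(H, Y) = Add(4, -7) = -3)
Function('t')(B) = 1 (Function('t')(B) = Mul(Rational(-1, 3), -3) = 1)
Add(Function('t')(-100), z) = Add(1, -35984) = -35983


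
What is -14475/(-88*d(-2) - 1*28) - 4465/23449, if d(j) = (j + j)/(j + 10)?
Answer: -339495715/375184 ≈ -904.88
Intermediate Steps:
d(j) = 2*j/(10 + j) (d(j) = (2*j)/(10 + j) = 2*j/(10 + j))
-14475/(-88*d(-2) - 1*28) - 4465/23449 = -14475/(-176*(-2)/(10 - 2) - 1*28) - 4465/23449 = -14475/(-176*(-2)/8 - 28) - 4465*1/23449 = -14475/(-176*(-2)/8 - 28) - 4465/23449 = -14475/(-88*(-1/2) - 28) - 4465/23449 = -14475/(44 - 28) - 4465/23449 = -14475/16 - 4465/23449 = -339495715/375184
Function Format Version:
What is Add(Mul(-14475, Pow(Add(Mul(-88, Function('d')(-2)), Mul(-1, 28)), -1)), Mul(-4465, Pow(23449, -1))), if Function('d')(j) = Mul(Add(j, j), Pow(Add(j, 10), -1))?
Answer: Rational(-339495715, 375184) ≈ -904.88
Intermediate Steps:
Function('d')(j) = Mul(2, j, Pow(Add(10, j), -1)) (Function('d')(j) = Mul(Mul(2, j), Pow(Add(10, j), -1)) = Mul(2, j, Pow(Add(10, j), -1)))
Add(Mul(-14475, Pow(Add(Mul(-88, Function('d')(-2)), Mul(-1, 28)), -1)), Mul(-4465, Pow(23449, -1))) = Add(Mul(-14475, Pow(Add(Mul(-88, Mul(2, -2, Pow(Add(10, -2), -1))), Mul(-1, 28)), -1)), Mul(-4465, Pow(23449, -1))) = Add(Mul(-14475, Pow(Add(Mul(-88, Mul(2, -2, Pow(8, -1))), -28), -1)), Mul(-4465, Rational(1, 23449))) = Add(Mul(-14475, Pow(Add(Mul(-88, Mul(2, -2, Rational(1, 8))), -28), -1)), Rational(-4465, 23449)) = Add(Mul(-14475, Pow(Add(Mul(-88, Rational(-1, 2)), -28), -1)), Rational(-4465, 23449)) = Add(Mul(-14475, Pow(Add(44, -28), -1)), Rational(-4465, 23449)) = Add(Mul(-14475, Pow(16, -1)), Rational(-4465, 23449)) = Add(Mul(-14475, Rational(1, 16)), Rational(-4465, 23449)) = Add(Rational(-14475, 16), Rational(-4465, 23449)) = Rational(-339495715, 375184)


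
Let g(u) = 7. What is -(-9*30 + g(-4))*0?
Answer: 0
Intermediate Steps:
-(-9*30 + g(-4))*0 = -(-9*30 + 7)*0 = -(-270 + 7)*0 = -(-263)*0 = -1*0 = 0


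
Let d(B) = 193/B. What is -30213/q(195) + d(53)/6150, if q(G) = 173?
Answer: -9847893961/56389350 ≈ -174.64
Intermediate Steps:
-30213/q(195) + d(53)/6150 = -30213/173 + (193/53)/6150 = -30213*1/173 + (193*(1/53))*(1/6150) = -30213/173 + (193/53)*(1/6150) = -30213/173 + 193/325950 = -9847893961/56389350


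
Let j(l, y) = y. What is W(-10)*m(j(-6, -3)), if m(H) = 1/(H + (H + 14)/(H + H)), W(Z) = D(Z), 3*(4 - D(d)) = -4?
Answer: -32/29 ≈ -1.1034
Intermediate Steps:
D(d) = 16/3 (D(d) = 4 - ⅓*(-4) = 4 + 4/3 = 16/3)
W(Z) = 16/3
m(H) = 1/(H + (14 + H)/(2*H)) (m(H) = 1/(H + (14 + H)/((2*H))) = 1/(H + (14 + H)*(1/(2*H))) = 1/(H + (14 + H)/(2*H)))
W(-10)*m(j(-6, -3)) = 16*(2*(-3)/(14 - 3 + 2*(-3)²))/3 = 16*(2*(-3)/(14 - 3 + 2*9))/3 = 16*(2*(-3)/(14 - 3 + 18))/3 = 16*(2*(-3)/29)/3 = 16*(2*(-3)*(1/29))/3 = (16/3)*(-6/29) = -32/29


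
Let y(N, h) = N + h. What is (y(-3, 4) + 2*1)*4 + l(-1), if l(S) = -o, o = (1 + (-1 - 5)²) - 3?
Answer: -22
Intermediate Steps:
o = 34 (o = (1 + (-6)²) - 3 = (1 + 36) - 3 = 37 - 3 = 34)
l(S) = -34 (l(S) = -1*34 = -34)
(y(-3, 4) + 2*1)*4 + l(-1) = ((-3 + 4) + 2*1)*4 - 34 = (1 + 2)*4 - 34 = 3*4 - 34 = 12 - 34 = -22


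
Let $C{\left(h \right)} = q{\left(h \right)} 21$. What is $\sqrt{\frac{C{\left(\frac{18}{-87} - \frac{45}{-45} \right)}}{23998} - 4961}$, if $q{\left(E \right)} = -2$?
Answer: $\frac{2 i \sqrt{1056605315}}{923} \approx 70.434 i$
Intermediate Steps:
$C{\left(h \right)} = -42$ ($C{\left(h \right)} = \left(-2\right) 21 = -42$)
$\sqrt{\frac{C{\left(\frac{18}{-87} - \frac{45}{-45} \right)}}{23998} - 4961} = \sqrt{- \frac{42}{23998} - 4961} = \sqrt{\left(-42\right) \frac{1}{23998} - 4961} = \sqrt{- \frac{21}{11999} - 4961} = \sqrt{- \frac{59527060}{11999}} = \frac{2 i \sqrt{1056605315}}{923}$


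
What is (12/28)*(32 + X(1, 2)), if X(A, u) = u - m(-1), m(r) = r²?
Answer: 99/7 ≈ 14.143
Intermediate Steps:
X(A, u) = -1 + u (X(A, u) = u - 1*(-1)² = u - 1*1 = u - 1 = -1 + u)
(12/28)*(32 + X(1, 2)) = (12/28)*(32 + (-1 + 2)) = (12*(1/28))*(32 + 1) = (3/7)*33 = 99/7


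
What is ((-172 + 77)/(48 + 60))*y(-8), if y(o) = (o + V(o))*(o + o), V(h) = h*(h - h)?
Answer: -3040/27 ≈ -112.59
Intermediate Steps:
V(h) = 0 (V(h) = h*0 = 0)
y(o) = 2*o**2 (y(o) = (o + 0)*(o + o) = o*(2*o) = 2*o**2)
((-172 + 77)/(48 + 60))*y(-8) = ((-172 + 77)/(48 + 60))*(2*(-8)**2) = (-95/108)*(2*64) = -95*1/108*128 = -95/108*128 = -3040/27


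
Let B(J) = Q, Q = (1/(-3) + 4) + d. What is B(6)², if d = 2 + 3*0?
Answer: 289/9 ≈ 32.111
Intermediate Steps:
d = 2 (d = 2 + 0 = 2)
Q = 17/3 (Q = (1/(-3) + 4) + 2 = (-⅓ + 4) + 2 = 11/3 + 2 = 17/3 ≈ 5.6667)
B(J) = 17/3
B(6)² = (17/3)² = 289/9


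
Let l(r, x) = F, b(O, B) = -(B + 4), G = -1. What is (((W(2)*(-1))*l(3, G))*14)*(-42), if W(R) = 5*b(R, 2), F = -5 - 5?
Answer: 176400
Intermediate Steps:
b(O, B) = -4 - B (b(O, B) = -(4 + B) = -4 - B)
F = -10
W(R) = -30 (W(R) = 5*(-4 - 1*2) = 5*(-4 - 2) = 5*(-6) = -30)
l(r, x) = -10
(((W(2)*(-1))*l(3, G))*14)*(-42) = ((-30*(-1)*(-10))*14)*(-42) = ((30*(-10))*14)*(-42) = -300*14*(-42) = -4200*(-42) = 176400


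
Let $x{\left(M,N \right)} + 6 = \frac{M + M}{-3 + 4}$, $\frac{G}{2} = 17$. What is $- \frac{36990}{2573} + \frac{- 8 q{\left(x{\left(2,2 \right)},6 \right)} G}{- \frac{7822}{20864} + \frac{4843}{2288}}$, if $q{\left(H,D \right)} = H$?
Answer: $\frac{1991943321142}{6685587999} \approx 297.95$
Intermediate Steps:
$G = 34$ ($G = 2 \cdot 17 = 34$)
$x{\left(M,N \right)} = -6 + 2 M$ ($x{\left(M,N \right)} = -6 + \frac{M + M}{-3 + 4} = -6 + \frac{2 M}{1} = -6 + 2 M 1 = -6 + 2 M$)
$- \frac{36990}{2573} + \frac{- 8 q{\left(x{\left(2,2 \right)},6 \right)} G}{- \frac{7822}{20864} + \frac{4843}{2288}} = - \frac{36990}{2573} + \frac{- 8 \left(-6 + 2 \cdot 2\right) 34}{- \frac{7822}{20864} + \frac{4843}{2288}} = \left(-36990\right) \frac{1}{2573} + \frac{- 8 \left(-6 + 4\right) 34}{\left(-7822\right) \frac{1}{20864} + 4843 \cdot \frac{1}{2288}} = - \frac{36990}{2573} + \frac{\left(-8\right) \left(-2\right) 34}{- \frac{3911}{10432} + \frac{4843}{2288}} = - \frac{36990}{2573} + \frac{16 \cdot 34}{\frac{2598363}{1491776}} = - \frac{36990}{2573} + 544 \cdot \frac{1491776}{2598363} = - \frac{36990}{2573} + \frac{811526144}{2598363} = \frac{1991943321142}{6685587999}$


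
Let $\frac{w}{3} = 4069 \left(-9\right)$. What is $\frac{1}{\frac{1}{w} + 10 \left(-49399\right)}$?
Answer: $- \frac{109863}{54271223371} \approx -2.0243 \cdot 10^{-6}$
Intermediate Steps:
$w = -109863$ ($w = 3 \cdot 4069 \left(-9\right) = 3 \left(-36621\right) = -109863$)
$\frac{1}{\frac{1}{w} + 10 \left(-49399\right)} = \frac{1}{\frac{1}{-109863} + 10 \left(-49399\right)} = \frac{1}{- \frac{1}{109863} - 493990} = \frac{1}{- \frac{54271223371}{109863}} = - \frac{109863}{54271223371}$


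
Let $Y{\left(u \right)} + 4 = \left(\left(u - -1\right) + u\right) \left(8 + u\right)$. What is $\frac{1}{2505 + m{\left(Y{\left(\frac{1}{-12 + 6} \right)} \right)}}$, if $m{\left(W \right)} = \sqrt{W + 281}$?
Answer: $\frac{4509}{11294537} - \frac{6 \sqrt{635}}{56472685} \approx 0.00039654$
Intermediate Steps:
$Y{\left(u \right)} = -4 + \left(1 + 2 u\right) \left(8 + u\right)$ ($Y{\left(u \right)} = -4 + \left(\left(u - -1\right) + u\right) \left(8 + u\right) = -4 + \left(\left(u + 1\right) + u\right) \left(8 + u\right) = -4 + \left(\left(1 + u\right) + u\right) \left(8 + u\right) = -4 + \left(1 + 2 u\right) \left(8 + u\right)$)
$m{\left(W \right)} = \sqrt{281 + W}$
$\frac{1}{2505 + m{\left(Y{\left(\frac{1}{-12 + 6} \right)} \right)}} = \frac{1}{2505 + \sqrt{281 + \left(4 + 2 \left(\frac{1}{-12 + 6}\right)^{2} + \frac{17}{-12 + 6}\right)}} = \frac{1}{2505 + \sqrt{281 + \left(4 + 2 \left(\frac{1}{-6}\right)^{2} + \frac{17}{-6}\right)}} = \frac{1}{2505 + \sqrt{281 + \left(4 + 2 \left(- \frac{1}{6}\right)^{2} + 17 \left(- \frac{1}{6}\right)\right)}} = \frac{1}{2505 + \sqrt{281 + \left(4 + 2 \cdot \frac{1}{36} - \frac{17}{6}\right)}} = \frac{1}{2505 + \sqrt{281 + \left(4 + \frac{1}{18} - \frac{17}{6}\right)}} = \frac{1}{2505 + \sqrt{281 + \frac{11}{9}}} = \frac{1}{2505 + \sqrt{\frac{2540}{9}}} = \frac{1}{2505 + \frac{2 \sqrt{635}}{3}}$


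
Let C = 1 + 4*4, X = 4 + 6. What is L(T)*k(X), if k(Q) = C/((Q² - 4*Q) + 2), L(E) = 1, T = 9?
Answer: 17/62 ≈ 0.27419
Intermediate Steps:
X = 10
C = 17 (C = 1 + 16 = 17)
k(Q) = 17/(2 + Q² - 4*Q) (k(Q) = 17/((Q² - 4*Q) + 2) = 17/(2 + Q² - 4*Q))
L(T)*k(X) = 1*(17/(2 + 10² - 4*10)) = 1*(17/(2 + 100 - 40)) = 1*(17/62) = 17/62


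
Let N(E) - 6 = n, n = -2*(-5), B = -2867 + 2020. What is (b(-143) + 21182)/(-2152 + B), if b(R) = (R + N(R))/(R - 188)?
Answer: -7011369/992669 ≈ -7.0631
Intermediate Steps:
B = -847
n = 10
N(E) = 16 (N(E) = 6 + 10 = 16)
b(R) = (16 + R)/(-188 + R) (b(R) = (R + 16)/(R - 188) = (16 + R)/(-188 + R))
(b(-143) + 21182)/(-2152 + B) = ((16 - 143)/(-188 - 143) + 21182)/(-2152 - 847) = (-127/(-331) + 21182)/(-2999) = (-1/331*(-127) + 21182)*(-1/2999) = (127/331 + 21182)*(-1/2999) = (7011369/331)*(-1/2999) = -7011369/992669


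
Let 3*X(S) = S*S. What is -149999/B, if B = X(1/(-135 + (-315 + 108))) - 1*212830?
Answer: 52633449108/74680344359 ≈ 0.70478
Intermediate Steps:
X(S) = S²/3 (X(S) = (S*S)/3 = S²/3)
B = -74680344359/350892 (B = (1/(-135 + (-315 + 108)))²/3 - 1*212830 = (1/(-135 - 207))²/3 - 212830 = (1/(-342))²/3 - 212830 = (-1/342)²/3 - 212830 = (⅓)*(1/116964) - 212830 = 1/350892 - 212830 = -74680344359/350892 ≈ -2.1283e+5)
-149999/B = -149999/(-74680344359/350892) = -149999*(-350892/74680344359) = 52633449108/74680344359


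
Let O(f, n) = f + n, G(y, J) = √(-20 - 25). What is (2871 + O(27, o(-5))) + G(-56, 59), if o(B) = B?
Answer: 2893 + 3*I*√5 ≈ 2893.0 + 6.7082*I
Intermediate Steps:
G(y, J) = 3*I*√5 (G(y, J) = √(-45) = 3*I*√5)
(2871 + O(27, o(-5))) + G(-56, 59) = (2871 + (27 - 5)) + 3*I*√5 = (2871 + 22) + 3*I*√5 = 2893 + 3*I*√5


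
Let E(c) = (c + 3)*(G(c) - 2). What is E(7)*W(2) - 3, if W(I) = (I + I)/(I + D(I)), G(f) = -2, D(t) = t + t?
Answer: -89/3 ≈ -29.667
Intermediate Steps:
D(t) = 2*t
W(I) = 2/3 (W(I) = (I + I)/(I + 2*I) = (2*I)/((3*I)) = (2*I)*(1/(3*I)) = 2/3)
E(c) = -12 - 4*c (E(c) = (c + 3)*(-2 - 2) = (3 + c)*(-4) = -12 - 4*c)
E(7)*W(2) - 3 = (-12 - 4*7)*(2/3) - 3 = (-12 - 28)*(2/3) - 3 = -40*2/3 - 3 = -80/3 - 3 = -89/3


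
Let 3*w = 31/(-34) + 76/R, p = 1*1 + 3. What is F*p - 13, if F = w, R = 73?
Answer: -15919/1241 ≈ -12.828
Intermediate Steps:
p = 4 (p = 1 + 3 = 4)
w = 107/2482 (w = (31/(-34) + 76/73)/3 = (31*(-1/34) + 76*(1/73))/3 = (-31/34 + 76/73)/3 = (⅓)*(321/2482) = 107/2482 ≈ 0.043110)
F = 107/2482 ≈ 0.043110
F*p - 13 = (107/2482)*4 - 13 = 214/1241 - 13 = -15919/1241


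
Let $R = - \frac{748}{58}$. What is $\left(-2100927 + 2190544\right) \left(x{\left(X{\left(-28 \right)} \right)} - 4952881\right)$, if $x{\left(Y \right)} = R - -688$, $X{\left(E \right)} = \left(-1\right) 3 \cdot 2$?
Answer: $- \frac{12870253239107}{29} \approx -4.438 \cdot 10^{11}$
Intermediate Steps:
$X{\left(E \right)} = -6$ ($X{\left(E \right)} = \left(-3\right) 2 = -6$)
$R = - \frac{374}{29}$ ($R = \left(-748\right) \frac{1}{58} = - \frac{374}{29} \approx -12.897$)
$x{\left(Y \right)} = \frac{19578}{29}$ ($x{\left(Y \right)} = - \frac{374}{29} - -688 = - \frac{374}{29} + 688 = \frac{19578}{29}$)
$\left(-2100927 + 2190544\right) \left(x{\left(X{\left(-28 \right)} \right)} - 4952881\right) = \left(-2100927 + 2190544\right) \left(\frac{19578}{29} - 4952881\right) = 89617 \left(- \frac{143613971}{29}\right) = - \frac{12870253239107}{29}$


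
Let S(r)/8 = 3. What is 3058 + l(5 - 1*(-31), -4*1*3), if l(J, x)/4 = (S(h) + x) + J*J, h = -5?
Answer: 8290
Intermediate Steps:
S(r) = 24 (S(r) = 8*3 = 24)
l(J, x) = 96 + 4*x + 4*J**2 (l(J, x) = 4*((24 + x) + J*J) = 4*((24 + x) + J**2) = 4*(24 + x + J**2) = 96 + 4*x + 4*J**2)
3058 + l(5 - 1*(-31), -4*1*3) = 3058 + (96 + 4*(-4*1*3) + 4*(5 - 1*(-31))**2) = 3058 + (96 + 4*(-4*3) + 4*(5 + 31)**2) = 3058 + (96 + 4*(-12) + 4*36**2) = 3058 + (96 - 48 + 4*1296) = 3058 + (96 - 48 + 5184) = 3058 + 5232 = 8290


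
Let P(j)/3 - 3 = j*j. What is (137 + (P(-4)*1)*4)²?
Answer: 133225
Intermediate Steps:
P(j) = 9 + 3*j² (P(j) = 9 + 3*(j*j) = 9 + 3*j²)
(137 + (P(-4)*1)*4)² = (137 + ((9 + 3*(-4)²)*1)*4)² = (137 + ((9 + 3*16)*1)*4)² = (137 + ((9 + 48)*1)*4)² = (137 + (57*1)*4)² = (137 + 57*4)² = (137 + 228)² = 365² = 133225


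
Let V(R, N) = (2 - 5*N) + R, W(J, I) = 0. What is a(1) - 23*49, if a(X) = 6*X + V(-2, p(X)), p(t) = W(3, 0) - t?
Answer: -1116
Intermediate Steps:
p(t) = -t (p(t) = 0 - t = -t)
V(R, N) = 2 + R - 5*N
a(X) = 11*X (a(X) = 6*X + (2 - 2 - (-5)*X) = 6*X + (2 - 2 + 5*X) = 6*X + 5*X = 11*X)
a(1) - 23*49 = 11*1 - 23*49 = 11 - 1127 = -1116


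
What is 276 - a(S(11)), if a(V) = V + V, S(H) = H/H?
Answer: 274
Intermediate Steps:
S(H) = 1
a(V) = 2*V
276 - a(S(11)) = 276 - 2 = 274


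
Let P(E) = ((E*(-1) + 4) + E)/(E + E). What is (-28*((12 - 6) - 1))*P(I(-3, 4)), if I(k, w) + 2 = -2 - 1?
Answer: 56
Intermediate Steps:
I(k, w) = -5 (I(k, w) = -2 + (-2 - 1) = -2 - 3 = -5)
P(E) = 2/E (P(E) = ((-E + 4) + E)/((2*E)) = ((4 - E) + E)*(1/(2*E)) = 4*(1/(2*E)) = 2/E)
(-28*((12 - 6) - 1))*P(I(-3, 4)) = (-28*((12 - 6) - 1))*(2/(-5)) = (-28*(6 - 1))*(2*(-⅕)) = -28*5*(-⅖) = -140*(-⅖) = 56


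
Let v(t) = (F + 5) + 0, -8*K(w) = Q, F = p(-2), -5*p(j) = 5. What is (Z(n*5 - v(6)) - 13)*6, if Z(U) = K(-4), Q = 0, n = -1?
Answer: -78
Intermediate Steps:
p(j) = -1 (p(j) = -⅕*5 = -1)
F = -1
K(w) = 0 (K(w) = -⅛*0 = 0)
v(t) = 4 (v(t) = (-1 + 5) + 0 = 4 + 0 = 4)
Z(U) = 0
(Z(n*5 - v(6)) - 13)*6 = (0 - 13)*6 = -13*6 = -78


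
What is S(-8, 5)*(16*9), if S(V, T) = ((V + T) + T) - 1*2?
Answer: 0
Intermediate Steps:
S(V, T) = -2 + V + 2*T (S(V, T) = ((T + V) + T) - 2 = (V + 2*T) - 2 = -2 + V + 2*T)
S(-8, 5)*(16*9) = (-2 - 8 + 2*5)*(16*9) = (-2 - 8 + 10)*144 = 0*144 = 0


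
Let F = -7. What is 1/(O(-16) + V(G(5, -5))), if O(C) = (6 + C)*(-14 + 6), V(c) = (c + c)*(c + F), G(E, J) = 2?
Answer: 1/60 ≈ 0.016667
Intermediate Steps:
V(c) = 2*c*(-7 + c) (V(c) = (c + c)*(c - 7) = (2*c)*(-7 + c) = 2*c*(-7 + c))
O(C) = -48 - 8*C (O(C) = (6 + C)*(-8) = -48 - 8*C)
1/(O(-16) + V(G(5, -5))) = 1/((-48 - 8*(-16)) + 2*2*(-7 + 2)) = 1/((-48 + 128) + 2*2*(-5)) = 1/(80 - 20) = 1/60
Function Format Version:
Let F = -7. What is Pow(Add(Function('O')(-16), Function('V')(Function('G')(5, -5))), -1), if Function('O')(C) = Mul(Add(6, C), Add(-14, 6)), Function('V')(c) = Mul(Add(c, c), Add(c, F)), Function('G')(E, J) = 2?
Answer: Rational(1, 60) ≈ 0.016667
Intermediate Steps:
Function('V')(c) = Mul(2, c, Add(-7, c)) (Function('V')(c) = Mul(Add(c, c), Add(c, -7)) = Mul(Mul(2, c), Add(-7, c)) = Mul(2, c, Add(-7, c)))
Function('O')(C) = Add(-48, Mul(-8, C)) (Function('O')(C) = Mul(Add(6, C), -8) = Add(-48, Mul(-8, C)))
Pow(Add(Function('O')(-16), Function('V')(Function('G')(5, -5))), -1) = Pow(Add(Add(-48, Mul(-8, -16)), Mul(2, 2, Add(-7, 2))), -1) = Pow(Add(Add(-48, 128), Mul(2, 2, -5)), -1) = Pow(Add(80, -20), -1) = Pow(60, -1) = Rational(1, 60)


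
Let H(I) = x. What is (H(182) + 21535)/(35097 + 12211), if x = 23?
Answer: 10779/23654 ≈ 0.45569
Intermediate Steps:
H(I) = 23
(H(182) + 21535)/(35097 + 12211) = (23 + 21535)/(35097 + 12211) = 21558/47308 = 21558*(1/47308) = 10779/23654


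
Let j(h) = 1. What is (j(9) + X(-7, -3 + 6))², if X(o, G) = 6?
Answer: 49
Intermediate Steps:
(j(9) + X(-7, -3 + 6))² = (1 + 6)² = 7² = 49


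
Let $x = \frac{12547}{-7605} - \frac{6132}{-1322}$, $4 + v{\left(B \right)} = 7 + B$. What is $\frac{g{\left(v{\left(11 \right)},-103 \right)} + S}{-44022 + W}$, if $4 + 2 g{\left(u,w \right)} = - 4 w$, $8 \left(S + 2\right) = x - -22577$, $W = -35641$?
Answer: $- \frac{30407734007}{800916666030} \approx -0.037966$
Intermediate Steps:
$v{\left(B \right)} = 3 + B$ ($v{\left(B \right)} = -4 + \left(7 + B\right) = 3 + B$)
$x = \frac{15023363}{5026905}$ ($x = 12547 \left(- \frac{1}{7605}\right) - - \frac{3066}{661} = - \frac{12547}{7605} + \frac{3066}{661} = \frac{15023363}{5026905} \approx 2.9886$)
$S = \frac{28356756767}{10053810}$ ($S = -2 + \frac{\frac{15023363}{5026905} - -22577}{8} = -2 + \frac{\frac{15023363}{5026905} + 22577}{8} = -2 + \frac{1}{8} \cdot \frac{113507457548}{5026905} = -2 + \frac{28376864387}{10053810} = \frac{28356756767}{10053810} \approx 2820.5$)
$g{\left(u,w \right)} = -2 - 2 w$ ($g{\left(u,w \right)} = -2 + \frac{\left(-4\right) w}{2} = -2 - 2 w$)
$\frac{g{\left(v{\left(11 \right)},-103 \right)} + S}{-44022 + W} = \frac{\left(-2 - -206\right) + \frac{28356756767}{10053810}}{-44022 - 35641} = \frac{\left(-2 + 206\right) + \frac{28356756767}{10053810}}{-79663} = \left(204 + \frac{28356756767}{10053810}\right) \left(- \frac{1}{79663}\right) = \frac{30407734007}{10053810} \left(- \frac{1}{79663}\right) = - \frac{30407734007}{800916666030}$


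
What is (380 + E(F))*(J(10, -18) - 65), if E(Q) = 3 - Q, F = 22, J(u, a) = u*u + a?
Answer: 6137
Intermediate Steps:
J(u, a) = a + u² (J(u, a) = u² + a = a + u²)
(380 + E(F))*(J(10, -18) - 65) = (380 + (3 - 1*22))*((-18 + 10²) - 65) = (380 + (3 - 22))*((-18 + 100) - 65) = (380 - 19)*(82 - 65) = 361*17 = 6137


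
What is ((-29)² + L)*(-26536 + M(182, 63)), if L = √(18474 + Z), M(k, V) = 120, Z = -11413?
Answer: -22215856 - 26416*√7061 ≈ -2.4436e+7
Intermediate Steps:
L = √7061 (L = √(18474 - 11413) = √7061 ≈ 84.030)
((-29)² + L)*(-26536 + M(182, 63)) = ((-29)² + √7061)*(-26536 + 120) = (841 + √7061)*(-26416) = -22215856 - 26416*√7061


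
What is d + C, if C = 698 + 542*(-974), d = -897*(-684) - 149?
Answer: 86189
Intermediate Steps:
d = 613399 (d = 613548 - 149 = 613399)
C = -527210 (C = 698 - 527908 = -527210)
d + C = 613399 - 527210 = 86189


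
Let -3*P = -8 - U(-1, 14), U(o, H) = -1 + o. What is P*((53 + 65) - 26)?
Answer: 184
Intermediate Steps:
P = 2 (P = -(-8 - (-1 - 1))/3 = -(-8 - 1*(-2))/3 = -(-8 + 2)/3 = -⅓*(-6) = 2)
P*((53 + 65) - 26) = 2*((53 + 65) - 26) = 2*(118 - 26) = 2*92 = 184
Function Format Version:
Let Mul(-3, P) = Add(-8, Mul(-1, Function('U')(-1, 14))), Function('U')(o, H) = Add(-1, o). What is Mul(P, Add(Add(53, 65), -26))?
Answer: 184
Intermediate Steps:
P = 2 (P = Mul(Rational(-1, 3), Add(-8, Mul(-1, Add(-1, -1)))) = Mul(Rational(-1, 3), Add(-8, Mul(-1, -2))) = Mul(Rational(-1, 3), Add(-8, 2)) = Mul(Rational(-1, 3), -6) = 2)
Mul(P, Add(Add(53, 65), -26)) = Mul(2, Add(Add(53, 65), -26)) = Mul(2, Add(118, -26)) = Mul(2, 92) = 184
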